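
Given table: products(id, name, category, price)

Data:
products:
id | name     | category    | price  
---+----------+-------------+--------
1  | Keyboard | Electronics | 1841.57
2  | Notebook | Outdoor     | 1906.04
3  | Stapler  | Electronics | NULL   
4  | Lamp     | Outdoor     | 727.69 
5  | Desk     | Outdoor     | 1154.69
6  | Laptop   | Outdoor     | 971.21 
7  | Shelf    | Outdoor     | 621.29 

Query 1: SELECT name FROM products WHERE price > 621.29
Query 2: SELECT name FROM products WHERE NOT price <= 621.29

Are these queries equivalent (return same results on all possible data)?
Yes, equivalent

Both queries return: [('Desk',), ('Keyboard',), ('Lamp',), ('Laptop',), ('Notebook',)]

Reason: Both filter price > 621.29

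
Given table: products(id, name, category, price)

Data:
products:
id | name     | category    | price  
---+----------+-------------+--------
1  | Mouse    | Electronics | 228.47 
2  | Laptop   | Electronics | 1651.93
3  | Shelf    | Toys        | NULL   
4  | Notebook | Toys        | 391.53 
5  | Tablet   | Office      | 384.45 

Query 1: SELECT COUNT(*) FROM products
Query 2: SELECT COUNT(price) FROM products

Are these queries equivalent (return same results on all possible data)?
No, not equivalent

Query 1 returns: [(5,)]
Query 2 returns: [(4,)]

Reason: COUNT(*) includes NULLs, COUNT(column) excludes them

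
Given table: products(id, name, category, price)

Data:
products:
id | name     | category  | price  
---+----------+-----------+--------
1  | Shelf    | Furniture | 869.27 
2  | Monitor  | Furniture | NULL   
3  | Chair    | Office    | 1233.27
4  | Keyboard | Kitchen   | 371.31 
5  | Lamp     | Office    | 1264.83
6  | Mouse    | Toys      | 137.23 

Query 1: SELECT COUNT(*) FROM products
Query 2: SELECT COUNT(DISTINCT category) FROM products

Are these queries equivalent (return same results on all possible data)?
No, not equivalent

Query 1 returns: [(6,)]
Query 2 returns: [(4,)]

Reason: COUNT(*) counts rows, COUNT(DISTINCT category) counts unique categorys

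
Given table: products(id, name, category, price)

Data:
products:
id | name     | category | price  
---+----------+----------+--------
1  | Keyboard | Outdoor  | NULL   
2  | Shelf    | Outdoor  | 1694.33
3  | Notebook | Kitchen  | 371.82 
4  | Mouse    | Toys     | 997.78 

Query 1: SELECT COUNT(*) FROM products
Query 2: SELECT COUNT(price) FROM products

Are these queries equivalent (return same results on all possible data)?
No, not equivalent

Query 1 returns: [(4,)]
Query 2 returns: [(3,)]

Reason: COUNT(*) includes NULLs, COUNT(column) excludes them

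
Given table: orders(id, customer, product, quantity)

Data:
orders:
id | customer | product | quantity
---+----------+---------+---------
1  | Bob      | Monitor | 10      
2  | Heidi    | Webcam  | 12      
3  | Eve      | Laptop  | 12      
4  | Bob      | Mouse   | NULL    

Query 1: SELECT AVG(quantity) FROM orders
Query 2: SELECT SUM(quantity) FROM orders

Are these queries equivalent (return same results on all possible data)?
No, not equivalent

Query 1 returns: [(11.333333333333334,)]
Query 2 returns: [(34,)]

Reason: AVG vs SUM give different aggregate values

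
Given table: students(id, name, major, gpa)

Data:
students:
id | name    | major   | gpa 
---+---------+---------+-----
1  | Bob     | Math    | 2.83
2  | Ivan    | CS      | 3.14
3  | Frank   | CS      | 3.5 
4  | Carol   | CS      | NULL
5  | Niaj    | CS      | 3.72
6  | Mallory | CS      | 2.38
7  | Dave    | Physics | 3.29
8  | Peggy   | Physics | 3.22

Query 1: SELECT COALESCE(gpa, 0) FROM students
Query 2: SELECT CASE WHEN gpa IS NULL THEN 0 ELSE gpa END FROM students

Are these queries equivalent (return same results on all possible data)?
Yes, equivalent

Both queries return: [(0,), (2.38,), (2.83,), (3.14,), (3.22,), (3.29,), (3.5,), (3.72,)]

Reason: COALESCE vs CASE for NULL handling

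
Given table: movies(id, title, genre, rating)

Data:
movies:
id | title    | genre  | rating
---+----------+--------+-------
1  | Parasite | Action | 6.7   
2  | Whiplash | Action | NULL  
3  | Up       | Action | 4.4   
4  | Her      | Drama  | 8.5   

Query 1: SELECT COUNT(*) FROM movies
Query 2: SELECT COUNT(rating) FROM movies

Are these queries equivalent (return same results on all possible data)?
No, not equivalent

Query 1 returns: [(4,)]
Query 2 returns: [(3,)]

Reason: COUNT(*) includes NULLs, COUNT(column) excludes them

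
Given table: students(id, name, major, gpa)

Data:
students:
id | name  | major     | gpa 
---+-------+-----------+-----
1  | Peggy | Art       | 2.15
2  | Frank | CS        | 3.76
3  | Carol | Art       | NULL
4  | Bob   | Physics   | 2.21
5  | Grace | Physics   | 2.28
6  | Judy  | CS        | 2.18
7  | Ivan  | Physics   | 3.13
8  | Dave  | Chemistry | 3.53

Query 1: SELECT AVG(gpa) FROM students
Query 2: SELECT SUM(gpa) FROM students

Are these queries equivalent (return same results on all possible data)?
No, not equivalent

Query 1 returns: [(2.748571428571428,)]
Query 2 returns: [(19.24,)]

Reason: AVG vs SUM give different aggregate values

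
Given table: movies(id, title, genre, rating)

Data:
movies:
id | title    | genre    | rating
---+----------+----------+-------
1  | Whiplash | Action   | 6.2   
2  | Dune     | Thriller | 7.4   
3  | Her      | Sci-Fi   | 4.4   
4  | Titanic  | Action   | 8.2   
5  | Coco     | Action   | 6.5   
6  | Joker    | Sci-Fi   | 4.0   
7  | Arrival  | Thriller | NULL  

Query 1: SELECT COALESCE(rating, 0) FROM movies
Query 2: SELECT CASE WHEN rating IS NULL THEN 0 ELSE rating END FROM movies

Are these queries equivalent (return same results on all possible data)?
Yes, equivalent

Both queries return: [(0,), (4.0,), (4.4,), (6.2,), (6.5,), (7.4,), (8.2,)]

Reason: COALESCE vs CASE for NULL handling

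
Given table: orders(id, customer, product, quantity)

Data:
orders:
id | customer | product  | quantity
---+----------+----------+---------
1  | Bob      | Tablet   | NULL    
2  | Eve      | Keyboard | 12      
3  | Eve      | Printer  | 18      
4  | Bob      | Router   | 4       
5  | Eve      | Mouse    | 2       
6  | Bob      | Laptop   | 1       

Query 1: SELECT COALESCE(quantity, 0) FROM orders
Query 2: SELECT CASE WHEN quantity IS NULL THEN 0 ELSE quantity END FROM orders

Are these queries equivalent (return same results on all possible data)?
Yes, equivalent

Both queries return: [(0,), (1,), (2,), (4,), (12,), (18,)]

Reason: COALESCE vs CASE for NULL handling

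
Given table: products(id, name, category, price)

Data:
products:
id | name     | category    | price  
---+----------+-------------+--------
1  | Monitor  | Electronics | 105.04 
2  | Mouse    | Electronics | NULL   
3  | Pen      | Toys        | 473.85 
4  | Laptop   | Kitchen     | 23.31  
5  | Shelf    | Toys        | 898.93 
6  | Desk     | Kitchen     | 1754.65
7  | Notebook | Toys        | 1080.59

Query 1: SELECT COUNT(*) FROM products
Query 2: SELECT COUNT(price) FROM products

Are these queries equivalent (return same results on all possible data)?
No, not equivalent

Query 1 returns: [(7,)]
Query 2 returns: [(6,)]

Reason: COUNT(*) includes NULLs, COUNT(column) excludes them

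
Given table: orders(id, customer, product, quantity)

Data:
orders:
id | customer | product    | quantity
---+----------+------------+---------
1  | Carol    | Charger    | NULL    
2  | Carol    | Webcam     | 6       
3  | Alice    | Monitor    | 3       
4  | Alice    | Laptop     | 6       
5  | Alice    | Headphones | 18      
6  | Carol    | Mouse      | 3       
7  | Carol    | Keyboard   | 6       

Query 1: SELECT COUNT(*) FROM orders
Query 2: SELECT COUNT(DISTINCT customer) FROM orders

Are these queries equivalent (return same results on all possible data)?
No, not equivalent

Query 1 returns: [(7,)]
Query 2 returns: [(2,)]

Reason: COUNT(*) counts rows, COUNT(DISTINCT customer) counts unique customers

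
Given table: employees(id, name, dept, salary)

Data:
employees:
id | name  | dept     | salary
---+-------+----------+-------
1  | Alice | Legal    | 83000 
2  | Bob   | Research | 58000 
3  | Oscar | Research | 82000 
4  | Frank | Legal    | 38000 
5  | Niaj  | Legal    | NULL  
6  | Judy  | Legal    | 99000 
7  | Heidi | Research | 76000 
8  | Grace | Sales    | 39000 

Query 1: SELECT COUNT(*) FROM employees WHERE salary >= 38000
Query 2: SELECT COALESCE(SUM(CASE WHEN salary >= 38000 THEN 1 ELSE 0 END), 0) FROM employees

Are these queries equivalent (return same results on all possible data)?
Yes, equivalent

Both queries return: [(7,)]

Reason: COUNT with WHERE vs conditional SUM (COALESCE handles empty-table NULL)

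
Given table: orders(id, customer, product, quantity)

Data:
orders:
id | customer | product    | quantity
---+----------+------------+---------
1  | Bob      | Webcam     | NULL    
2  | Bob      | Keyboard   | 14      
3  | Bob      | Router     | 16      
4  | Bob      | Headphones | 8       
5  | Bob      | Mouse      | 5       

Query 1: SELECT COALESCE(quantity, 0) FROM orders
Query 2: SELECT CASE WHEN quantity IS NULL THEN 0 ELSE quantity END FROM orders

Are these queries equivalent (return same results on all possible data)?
Yes, equivalent

Both queries return: [(0,), (5,), (8,), (14,), (16,)]

Reason: COALESCE vs CASE for NULL handling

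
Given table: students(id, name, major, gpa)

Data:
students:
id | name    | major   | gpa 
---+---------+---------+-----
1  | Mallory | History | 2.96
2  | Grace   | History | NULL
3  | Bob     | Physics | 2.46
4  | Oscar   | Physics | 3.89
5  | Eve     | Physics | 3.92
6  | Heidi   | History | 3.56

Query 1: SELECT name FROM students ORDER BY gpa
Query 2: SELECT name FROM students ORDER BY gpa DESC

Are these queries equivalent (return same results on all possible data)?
No, not equivalent

Query 1 returns: [('Grace',), ('Bob',), ('Mallory',), ('Heidi',), ('Oscar',), ('Eve',)]
Query 2 returns: [('Eve',), ('Oscar',), ('Heidi',), ('Mallory',), ('Bob',), ('Grace',)]

Reason: ASC vs DESC gives opposite ordering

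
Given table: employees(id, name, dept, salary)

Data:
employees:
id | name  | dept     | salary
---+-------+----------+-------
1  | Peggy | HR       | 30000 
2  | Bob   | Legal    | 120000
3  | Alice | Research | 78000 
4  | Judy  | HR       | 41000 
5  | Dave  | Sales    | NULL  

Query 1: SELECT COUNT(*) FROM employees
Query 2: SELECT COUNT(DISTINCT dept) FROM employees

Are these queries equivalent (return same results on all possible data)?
No, not equivalent

Query 1 returns: [(5,)]
Query 2 returns: [(4,)]

Reason: COUNT(*) counts rows, COUNT(DISTINCT dept) counts unique depts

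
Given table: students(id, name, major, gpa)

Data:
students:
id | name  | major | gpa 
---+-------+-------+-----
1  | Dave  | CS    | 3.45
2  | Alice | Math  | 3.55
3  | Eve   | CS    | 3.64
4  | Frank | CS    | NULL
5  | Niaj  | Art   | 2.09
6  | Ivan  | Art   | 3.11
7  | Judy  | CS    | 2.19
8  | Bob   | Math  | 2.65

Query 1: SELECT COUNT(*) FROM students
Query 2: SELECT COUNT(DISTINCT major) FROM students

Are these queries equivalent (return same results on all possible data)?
No, not equivalent

Query 1 returns: [(8,)]
Query 2 returns: [(3,)]

Reason: COUNT(*) counts rows, COUNT(DISTINCT major) counts unique majors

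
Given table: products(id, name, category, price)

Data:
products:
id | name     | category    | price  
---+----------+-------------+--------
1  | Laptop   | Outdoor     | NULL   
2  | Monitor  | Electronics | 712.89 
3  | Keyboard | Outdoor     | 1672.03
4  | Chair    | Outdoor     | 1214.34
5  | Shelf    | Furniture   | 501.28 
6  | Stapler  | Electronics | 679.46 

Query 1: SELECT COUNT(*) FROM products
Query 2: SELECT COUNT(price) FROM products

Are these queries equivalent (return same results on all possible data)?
No, not equivalent

Query 1 returns: [(6,)]
Query 2 returns: [(5,)]

Reason: COUNT(*) includes NULLs, COUNT(column) excludes them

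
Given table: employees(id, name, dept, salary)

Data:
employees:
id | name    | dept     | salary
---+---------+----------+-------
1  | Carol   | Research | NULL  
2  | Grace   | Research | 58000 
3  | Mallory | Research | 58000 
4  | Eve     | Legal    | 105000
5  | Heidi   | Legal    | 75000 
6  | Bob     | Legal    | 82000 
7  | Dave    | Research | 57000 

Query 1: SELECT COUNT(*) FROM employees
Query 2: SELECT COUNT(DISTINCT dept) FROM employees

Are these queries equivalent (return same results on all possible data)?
No, not equivalent

Query 1 returns: [(7,)]
Query 2 returns: [(2,)]

Reason: COUNT(*) counts rows, COUNT(DISTINCT dept) counts unique depts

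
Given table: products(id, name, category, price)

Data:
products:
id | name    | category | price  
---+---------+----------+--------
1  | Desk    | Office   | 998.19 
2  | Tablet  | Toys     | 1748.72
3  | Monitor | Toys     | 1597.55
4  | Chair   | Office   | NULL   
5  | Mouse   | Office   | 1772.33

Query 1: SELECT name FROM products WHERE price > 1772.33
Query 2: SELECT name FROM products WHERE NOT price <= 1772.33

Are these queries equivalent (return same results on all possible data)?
Yes, equivalent

Both queries return: []

Reason: Both filter price > 1772.33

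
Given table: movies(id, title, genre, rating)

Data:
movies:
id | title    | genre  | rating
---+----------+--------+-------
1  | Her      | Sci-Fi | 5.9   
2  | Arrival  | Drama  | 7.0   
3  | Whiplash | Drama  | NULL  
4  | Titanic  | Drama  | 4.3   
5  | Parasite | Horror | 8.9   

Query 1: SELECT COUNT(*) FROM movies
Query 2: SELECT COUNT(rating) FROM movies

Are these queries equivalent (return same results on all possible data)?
No, not equivalent

Query 1 returns: [(5,)]
Query 2 returns: [(4,)]

Reason: COUNT(*) includes NULLs, COUNT(column) excludes them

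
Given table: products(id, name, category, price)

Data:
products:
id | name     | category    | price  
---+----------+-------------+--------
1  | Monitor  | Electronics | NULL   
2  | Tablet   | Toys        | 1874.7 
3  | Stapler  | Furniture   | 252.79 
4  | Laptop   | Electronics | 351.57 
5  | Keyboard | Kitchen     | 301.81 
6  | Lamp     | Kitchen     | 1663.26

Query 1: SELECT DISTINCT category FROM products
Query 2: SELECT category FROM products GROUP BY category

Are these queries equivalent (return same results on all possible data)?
Yes, equivalent

Both queries return: [('Electronics',), ('Furniture',), ('Kitchen',), ('Toys',)]

Reason: Both get unique categorys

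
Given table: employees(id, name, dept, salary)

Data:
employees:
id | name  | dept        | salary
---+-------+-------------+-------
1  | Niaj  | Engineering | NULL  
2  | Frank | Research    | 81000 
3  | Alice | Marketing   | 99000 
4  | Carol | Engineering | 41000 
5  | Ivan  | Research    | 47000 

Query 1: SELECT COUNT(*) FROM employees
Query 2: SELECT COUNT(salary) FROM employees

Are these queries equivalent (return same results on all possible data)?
No, not equivalent

Query 1 returns: [(5,)]
Query 2 returns: [(4,)]

Reason: COUNT(*) includes NULLs, COUNT(column) excludes them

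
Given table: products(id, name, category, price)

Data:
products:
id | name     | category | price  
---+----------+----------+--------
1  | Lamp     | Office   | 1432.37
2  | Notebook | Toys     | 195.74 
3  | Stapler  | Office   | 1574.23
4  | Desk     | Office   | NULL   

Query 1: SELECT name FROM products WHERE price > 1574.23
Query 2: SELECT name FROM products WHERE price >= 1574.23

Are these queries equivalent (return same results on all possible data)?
No, not equivalent

Query 1 returns: []
Query 2 returns: [('Stapler',)]

Reason: > vs >= gives different results when price = 1574.23 exists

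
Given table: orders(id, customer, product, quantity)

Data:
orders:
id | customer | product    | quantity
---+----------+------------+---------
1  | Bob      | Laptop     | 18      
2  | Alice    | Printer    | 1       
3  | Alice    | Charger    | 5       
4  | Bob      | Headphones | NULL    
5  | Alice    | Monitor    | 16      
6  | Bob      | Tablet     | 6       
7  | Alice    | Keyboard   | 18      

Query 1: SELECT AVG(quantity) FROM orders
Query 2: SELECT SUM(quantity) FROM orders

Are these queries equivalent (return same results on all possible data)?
No, not equivalent

Query 1 returns: [(10.666666666666666,)]
Query 2 returns: [(64,)]

Reason: AVG vs SUM give different aggregate values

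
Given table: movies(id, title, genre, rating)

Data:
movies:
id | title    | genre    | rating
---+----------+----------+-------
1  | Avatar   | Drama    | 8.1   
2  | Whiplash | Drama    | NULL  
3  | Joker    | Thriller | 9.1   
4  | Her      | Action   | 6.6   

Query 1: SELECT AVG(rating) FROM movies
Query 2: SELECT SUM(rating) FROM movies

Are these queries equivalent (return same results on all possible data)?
No, not equivalent

Query 1 returns: [(7.933333333333333,)]
Query 2 returns: [(23.799999999999997,)]

Reason: AVG vs SUM give different aggregate values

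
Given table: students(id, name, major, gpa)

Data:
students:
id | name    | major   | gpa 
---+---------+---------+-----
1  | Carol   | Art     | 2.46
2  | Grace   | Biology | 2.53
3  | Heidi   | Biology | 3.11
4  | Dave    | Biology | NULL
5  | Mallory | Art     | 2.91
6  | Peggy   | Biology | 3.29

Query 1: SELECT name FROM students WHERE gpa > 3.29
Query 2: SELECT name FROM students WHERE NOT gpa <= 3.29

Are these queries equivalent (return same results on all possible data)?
Yes, equivalent

Both queries return: []

Reason: Both filter gpa > 3.29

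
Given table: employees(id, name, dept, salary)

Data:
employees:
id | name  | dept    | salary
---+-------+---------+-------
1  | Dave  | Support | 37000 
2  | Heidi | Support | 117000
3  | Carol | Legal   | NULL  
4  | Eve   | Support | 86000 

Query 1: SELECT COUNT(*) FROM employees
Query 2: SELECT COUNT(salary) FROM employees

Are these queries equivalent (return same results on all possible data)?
No, not equivalent

Query 1 returns: [(4,)]
Query 2 returns: [(3,)]

Reason: COUNT(*) includes NULLs, COUNT(column) excludes them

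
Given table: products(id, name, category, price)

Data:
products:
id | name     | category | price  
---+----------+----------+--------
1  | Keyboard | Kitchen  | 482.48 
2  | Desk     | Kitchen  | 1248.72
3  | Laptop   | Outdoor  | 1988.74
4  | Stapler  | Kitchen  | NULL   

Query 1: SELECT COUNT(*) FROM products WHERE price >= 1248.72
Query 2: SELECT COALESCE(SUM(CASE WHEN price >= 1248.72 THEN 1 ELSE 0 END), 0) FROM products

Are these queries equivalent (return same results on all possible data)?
Yes, equivalent

Both queries return: [(2,)]

Reason: COUNT with WHERE vs conditional SUM (COALESCE handles empty-table NULL)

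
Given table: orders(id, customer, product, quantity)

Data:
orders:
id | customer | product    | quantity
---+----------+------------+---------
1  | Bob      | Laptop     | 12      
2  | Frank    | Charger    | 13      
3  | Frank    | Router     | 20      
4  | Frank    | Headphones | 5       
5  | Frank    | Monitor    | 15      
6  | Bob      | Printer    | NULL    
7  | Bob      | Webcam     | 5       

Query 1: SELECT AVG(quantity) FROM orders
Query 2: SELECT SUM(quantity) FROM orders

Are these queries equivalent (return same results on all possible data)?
No, not equivalent

Query 1 returns: [(11.666666666666666,)]
Query 2 returns: [(70,)]

Reason: AVG vs SUM give different aggregate values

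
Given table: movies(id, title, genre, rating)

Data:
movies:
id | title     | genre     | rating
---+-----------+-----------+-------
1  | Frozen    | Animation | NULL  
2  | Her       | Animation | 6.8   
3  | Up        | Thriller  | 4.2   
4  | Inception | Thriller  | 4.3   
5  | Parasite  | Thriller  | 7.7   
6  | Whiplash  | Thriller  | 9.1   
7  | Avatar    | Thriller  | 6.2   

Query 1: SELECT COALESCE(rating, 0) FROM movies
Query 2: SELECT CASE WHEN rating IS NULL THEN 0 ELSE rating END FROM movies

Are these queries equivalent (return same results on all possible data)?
Yes, equivalent

Both queries return: [(0,), (4.2,), (4.3,), (6.2,), (6.8,), (7.7,), (9.1,)]

Reason: COALESCE vs CASE for NULL handling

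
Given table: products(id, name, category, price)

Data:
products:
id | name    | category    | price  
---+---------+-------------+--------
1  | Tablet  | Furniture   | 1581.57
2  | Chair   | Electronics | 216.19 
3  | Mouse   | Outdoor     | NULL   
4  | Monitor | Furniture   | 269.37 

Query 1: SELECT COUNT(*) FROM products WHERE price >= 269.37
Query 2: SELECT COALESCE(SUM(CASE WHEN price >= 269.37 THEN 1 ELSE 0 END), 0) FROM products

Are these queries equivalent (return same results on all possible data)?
Yes, equivalent

Both queries return: [(2,)]

Reason: COUNT with WHERE vs conditional SUM (COALESCE handles empty-table NULL)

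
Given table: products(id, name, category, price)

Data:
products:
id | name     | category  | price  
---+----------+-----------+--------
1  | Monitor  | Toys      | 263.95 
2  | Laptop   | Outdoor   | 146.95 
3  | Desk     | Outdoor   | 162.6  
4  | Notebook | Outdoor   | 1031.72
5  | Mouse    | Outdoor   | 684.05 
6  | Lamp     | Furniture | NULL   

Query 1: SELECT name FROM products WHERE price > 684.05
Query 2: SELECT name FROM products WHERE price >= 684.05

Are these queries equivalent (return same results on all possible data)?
No, not equivalent

Query 1 returns: [('Notebook',)]
Query 2 returns: [('Notebook',), ('Mouse',)]

Reason: > vs >= gives different results when price = 684.05 exists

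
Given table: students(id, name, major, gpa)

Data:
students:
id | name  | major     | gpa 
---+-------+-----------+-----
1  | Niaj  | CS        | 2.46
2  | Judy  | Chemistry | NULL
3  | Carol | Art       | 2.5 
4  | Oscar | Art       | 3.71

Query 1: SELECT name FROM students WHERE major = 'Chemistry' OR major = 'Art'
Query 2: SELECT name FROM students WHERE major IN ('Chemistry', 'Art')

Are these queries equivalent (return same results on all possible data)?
Yes, equivalent

Both queries return: [('Carol',), ('Judy',), ('Oscar',)]

Reason: OR vs IN are equivalent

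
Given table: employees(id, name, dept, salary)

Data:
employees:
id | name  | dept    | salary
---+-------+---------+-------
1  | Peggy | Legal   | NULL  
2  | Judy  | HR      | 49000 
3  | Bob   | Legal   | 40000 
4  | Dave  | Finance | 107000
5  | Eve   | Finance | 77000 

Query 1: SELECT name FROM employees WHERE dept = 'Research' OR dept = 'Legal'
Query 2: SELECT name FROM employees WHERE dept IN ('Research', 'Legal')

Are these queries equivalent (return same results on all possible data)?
Yes, equivalent

Both queries return: [('Bob',), ('Peggy',)]

Reason: OR vs IN are equivalent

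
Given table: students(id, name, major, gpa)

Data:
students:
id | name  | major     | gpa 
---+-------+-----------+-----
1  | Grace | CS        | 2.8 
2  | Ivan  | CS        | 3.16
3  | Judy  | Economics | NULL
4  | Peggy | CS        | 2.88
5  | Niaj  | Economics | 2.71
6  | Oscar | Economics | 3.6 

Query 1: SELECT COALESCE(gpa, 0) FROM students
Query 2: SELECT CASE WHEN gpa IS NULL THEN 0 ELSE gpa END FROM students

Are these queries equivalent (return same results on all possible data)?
Yes, equivalent

Both queries return: [(0,), (2.71,), (2.8,), (2.88,), (3.16,), (3.6,)]

Reason: COALESCE vs CASE for NULL handling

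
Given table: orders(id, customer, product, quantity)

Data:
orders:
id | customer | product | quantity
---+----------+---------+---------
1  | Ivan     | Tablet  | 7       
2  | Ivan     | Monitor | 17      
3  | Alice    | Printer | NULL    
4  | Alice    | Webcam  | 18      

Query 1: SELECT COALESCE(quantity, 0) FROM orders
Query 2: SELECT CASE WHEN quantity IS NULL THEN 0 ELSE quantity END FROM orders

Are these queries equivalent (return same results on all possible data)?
Yes, equivalent

Both queries return: [(0,), (7,), (17,), (18,)]

Reason: COALESCE vs CASE for NULL handling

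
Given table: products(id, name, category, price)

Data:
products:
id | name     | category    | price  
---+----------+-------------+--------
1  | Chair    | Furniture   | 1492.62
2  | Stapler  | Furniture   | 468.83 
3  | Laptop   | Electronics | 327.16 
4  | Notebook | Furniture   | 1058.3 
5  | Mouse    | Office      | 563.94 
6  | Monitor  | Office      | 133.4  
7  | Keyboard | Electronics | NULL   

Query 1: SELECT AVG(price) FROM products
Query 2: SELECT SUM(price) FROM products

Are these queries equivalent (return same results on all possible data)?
No, not equivalent

Query 1 returns: [(674.0416666666666,)]
Query 2 returns: [(4044.25,)]

Reason: AVG vs SUM give different aggregate values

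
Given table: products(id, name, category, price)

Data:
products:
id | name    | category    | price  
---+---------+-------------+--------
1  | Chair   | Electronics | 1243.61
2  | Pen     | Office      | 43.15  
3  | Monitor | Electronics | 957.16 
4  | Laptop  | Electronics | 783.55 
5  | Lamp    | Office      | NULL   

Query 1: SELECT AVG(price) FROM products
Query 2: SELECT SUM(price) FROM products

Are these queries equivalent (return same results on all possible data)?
No, not equivalent

Query 1 returns: [(756.8675,)]
Query 2 returns: [(3027.47,)]

Reason: AVG vs SUM give different aggregate values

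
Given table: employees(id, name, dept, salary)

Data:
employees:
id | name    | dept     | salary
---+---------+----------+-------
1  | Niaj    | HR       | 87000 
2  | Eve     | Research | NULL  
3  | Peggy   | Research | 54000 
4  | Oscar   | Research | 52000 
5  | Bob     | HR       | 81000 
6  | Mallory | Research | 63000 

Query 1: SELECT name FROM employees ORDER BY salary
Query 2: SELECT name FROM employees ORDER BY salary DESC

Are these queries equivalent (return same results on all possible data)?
No, not equivalent

Query 1 returns: [('Eve',), ('Oscar',), ('Peggy',), ('Mallory',), ('Bob',), ('Niaj',)]
Query 2 returns: [('Niaj',), ('Bob',), ('Mallory',), ('Peggy',), ('Oscar',), ('Eve',)]

Reason: ASC vs DESC gives opposite ordering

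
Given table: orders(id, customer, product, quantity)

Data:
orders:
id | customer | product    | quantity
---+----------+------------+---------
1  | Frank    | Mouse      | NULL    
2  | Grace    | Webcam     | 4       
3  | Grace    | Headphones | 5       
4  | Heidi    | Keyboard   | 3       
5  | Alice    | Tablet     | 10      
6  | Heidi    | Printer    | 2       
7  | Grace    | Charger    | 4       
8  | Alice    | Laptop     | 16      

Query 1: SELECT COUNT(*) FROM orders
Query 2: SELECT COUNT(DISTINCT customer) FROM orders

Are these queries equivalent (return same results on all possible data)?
No, not equivalent

Query 1 returns: [(8,)]
Query 2 returns: [(4,)]

Reason: COUNT(*) counts rows, COUNT(DISTINCT customer) counts unique customers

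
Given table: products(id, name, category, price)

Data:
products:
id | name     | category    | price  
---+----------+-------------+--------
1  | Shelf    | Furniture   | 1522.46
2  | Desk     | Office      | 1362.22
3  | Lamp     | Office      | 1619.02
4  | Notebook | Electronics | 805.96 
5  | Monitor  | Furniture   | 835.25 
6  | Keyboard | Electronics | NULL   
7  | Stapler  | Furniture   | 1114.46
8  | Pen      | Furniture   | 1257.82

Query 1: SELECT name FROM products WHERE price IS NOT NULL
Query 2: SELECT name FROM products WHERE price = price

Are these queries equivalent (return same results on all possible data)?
Yes, equivalent

Both queries return: [('Desk',), ('Lamp',), ('Monitor',), ('Notebook',), ('Pen',), ('Shelf',), ('Stapler',)]

Reason: IS NOT NULL vs self-equality (both exclude NULLs)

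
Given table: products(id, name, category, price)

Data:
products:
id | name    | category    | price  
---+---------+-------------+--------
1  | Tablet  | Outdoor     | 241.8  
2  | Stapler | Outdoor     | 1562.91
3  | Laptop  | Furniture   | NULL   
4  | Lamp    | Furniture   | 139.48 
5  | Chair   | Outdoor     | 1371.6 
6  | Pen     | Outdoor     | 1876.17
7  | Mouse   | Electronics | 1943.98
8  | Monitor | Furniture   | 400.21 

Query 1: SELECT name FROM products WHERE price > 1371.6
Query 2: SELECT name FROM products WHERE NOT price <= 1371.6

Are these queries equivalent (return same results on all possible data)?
Yes, equivalent

Both queries return: [('Mouse',), ('Pen',), ('Stapler',)]

Reason: Both filter price > 1371.6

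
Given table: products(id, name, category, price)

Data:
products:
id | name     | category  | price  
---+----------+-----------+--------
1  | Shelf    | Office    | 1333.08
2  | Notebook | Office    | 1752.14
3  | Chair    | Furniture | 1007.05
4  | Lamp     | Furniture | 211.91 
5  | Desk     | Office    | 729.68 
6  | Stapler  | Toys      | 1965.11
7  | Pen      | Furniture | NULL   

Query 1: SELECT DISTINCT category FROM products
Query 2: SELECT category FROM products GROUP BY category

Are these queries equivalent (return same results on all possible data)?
Yes, equivalent

Both queries return: [('Furniture',), ('Office',), ('Toys',)]

Reason: Both get unique categorys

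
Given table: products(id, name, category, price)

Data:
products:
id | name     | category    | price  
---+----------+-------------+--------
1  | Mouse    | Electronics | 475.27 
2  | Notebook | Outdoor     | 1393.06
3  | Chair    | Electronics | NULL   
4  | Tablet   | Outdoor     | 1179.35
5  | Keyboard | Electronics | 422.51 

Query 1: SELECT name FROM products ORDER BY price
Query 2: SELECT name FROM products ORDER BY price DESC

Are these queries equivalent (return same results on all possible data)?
No, not equivalent

Query 1 returns: [('Chair',), ('Keyboard',), ('Mouse',), ('Tablet',), ('Notebook',)]
Query 2 returns: [('Notebook',), ('Tablet',), ('Mouse',), ('Keyboard',), ('Chair',)]

Reason: ASC vs DESC gives opposite ordering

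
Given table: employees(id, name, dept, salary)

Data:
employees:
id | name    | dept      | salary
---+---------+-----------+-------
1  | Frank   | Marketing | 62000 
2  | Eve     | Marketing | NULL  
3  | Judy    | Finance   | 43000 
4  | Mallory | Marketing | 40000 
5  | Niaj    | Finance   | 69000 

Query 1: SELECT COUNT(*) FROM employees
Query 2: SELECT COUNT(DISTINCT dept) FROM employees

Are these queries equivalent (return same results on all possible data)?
No, not equivalent

Query 1 returns: [(5,)]
Query 2 returns: [(2,)]

Reason: COUNT(*) counts rows, COUNT(DISTINCT dept) counts unique depts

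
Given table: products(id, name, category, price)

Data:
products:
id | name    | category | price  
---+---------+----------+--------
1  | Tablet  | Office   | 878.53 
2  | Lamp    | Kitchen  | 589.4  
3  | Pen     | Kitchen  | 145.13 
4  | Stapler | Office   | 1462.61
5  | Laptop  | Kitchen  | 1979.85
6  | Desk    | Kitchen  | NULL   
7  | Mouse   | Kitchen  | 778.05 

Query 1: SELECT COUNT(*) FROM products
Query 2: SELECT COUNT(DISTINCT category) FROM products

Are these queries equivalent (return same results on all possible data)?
No, not equivalent

Query 1 returns: [(7,)]
Query 2 returns: [(2,)]

Reason: COUNT(*) counts rows, COUNT(DISTINCT category) counts unique categorys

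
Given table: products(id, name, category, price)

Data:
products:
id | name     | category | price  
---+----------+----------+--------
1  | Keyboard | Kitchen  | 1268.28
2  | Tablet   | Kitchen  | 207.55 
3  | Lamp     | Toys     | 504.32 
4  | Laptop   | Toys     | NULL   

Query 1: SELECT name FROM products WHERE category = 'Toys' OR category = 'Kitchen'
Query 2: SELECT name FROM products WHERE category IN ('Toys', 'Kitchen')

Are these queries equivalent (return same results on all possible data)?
Yes, equivalent

Both queries return: [('Keyboard',), ('Lamp',), ('Laptop',), ('Tablet',)]

Reason: OR vs IN are equivalent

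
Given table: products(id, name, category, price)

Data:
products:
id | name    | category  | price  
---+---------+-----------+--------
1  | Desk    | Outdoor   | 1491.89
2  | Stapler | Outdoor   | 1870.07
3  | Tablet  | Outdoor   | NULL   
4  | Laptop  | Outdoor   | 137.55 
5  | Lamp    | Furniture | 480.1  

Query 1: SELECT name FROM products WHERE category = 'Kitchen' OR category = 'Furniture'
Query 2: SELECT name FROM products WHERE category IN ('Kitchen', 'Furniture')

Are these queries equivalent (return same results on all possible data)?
Yes, equivalent

Both queries return: [('Lamp',)]

Reason: OR vs IN are equivalent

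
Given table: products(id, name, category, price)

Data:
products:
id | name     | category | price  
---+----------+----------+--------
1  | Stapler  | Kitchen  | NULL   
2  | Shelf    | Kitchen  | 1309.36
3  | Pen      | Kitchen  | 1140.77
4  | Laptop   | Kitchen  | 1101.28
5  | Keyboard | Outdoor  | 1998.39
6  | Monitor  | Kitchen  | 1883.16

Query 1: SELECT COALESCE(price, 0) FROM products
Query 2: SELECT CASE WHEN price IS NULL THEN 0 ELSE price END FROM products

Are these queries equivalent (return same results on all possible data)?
Yes, equivalent

Both queries return: [(0,), (1101.28,), (1140.77,), (1309.36,), (1883.16,), (1998.39,)]

Reason: COALESCE vs CASE for NULL handling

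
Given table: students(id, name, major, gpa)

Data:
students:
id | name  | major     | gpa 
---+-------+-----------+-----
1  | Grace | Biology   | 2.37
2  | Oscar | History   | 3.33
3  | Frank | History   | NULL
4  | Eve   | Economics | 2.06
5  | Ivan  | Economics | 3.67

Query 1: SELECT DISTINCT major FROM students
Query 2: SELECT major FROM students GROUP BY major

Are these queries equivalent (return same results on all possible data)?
Yes, equivalent

Both queries return: [('Biology',), ('Economics',), ('History',)]

Reason: Both get unique majors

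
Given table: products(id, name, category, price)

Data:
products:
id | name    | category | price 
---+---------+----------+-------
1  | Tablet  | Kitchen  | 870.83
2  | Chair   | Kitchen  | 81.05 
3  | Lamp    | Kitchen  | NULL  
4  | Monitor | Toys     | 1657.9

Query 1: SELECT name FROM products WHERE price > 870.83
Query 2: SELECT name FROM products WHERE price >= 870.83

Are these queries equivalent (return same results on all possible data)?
No, not equivalent

Query 1 returns: [('Monitor',)]
Query 2 returns: [('Tablet',), ('Monitor',)]

Reason: > vs >= gives different results when price = 870.83 exists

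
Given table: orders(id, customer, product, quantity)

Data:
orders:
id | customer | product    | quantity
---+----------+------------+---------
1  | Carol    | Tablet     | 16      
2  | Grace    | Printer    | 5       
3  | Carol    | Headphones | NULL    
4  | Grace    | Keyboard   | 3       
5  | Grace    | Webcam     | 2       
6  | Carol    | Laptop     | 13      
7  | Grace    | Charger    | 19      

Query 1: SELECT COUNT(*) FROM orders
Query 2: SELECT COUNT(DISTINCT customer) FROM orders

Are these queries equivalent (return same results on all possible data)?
No, not equivalent

Query 1 returns: [(7,)]
Query 2 returns: [(2,)]

Reason: COUNT(*) counts rows, COUNT(DISTINCT customer) counts unique customers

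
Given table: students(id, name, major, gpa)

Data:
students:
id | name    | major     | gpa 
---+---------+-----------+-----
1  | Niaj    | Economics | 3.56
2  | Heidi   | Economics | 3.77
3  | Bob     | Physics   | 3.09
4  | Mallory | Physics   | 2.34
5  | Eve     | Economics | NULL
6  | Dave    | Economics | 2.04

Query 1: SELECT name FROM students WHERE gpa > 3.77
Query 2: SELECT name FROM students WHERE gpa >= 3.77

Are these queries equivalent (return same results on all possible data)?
No, not equivalent

Query 1 returns: []
Query 2 returns: [('Heidi',)]

Reason: > vs >= gives different results when gpa = 3.77 exists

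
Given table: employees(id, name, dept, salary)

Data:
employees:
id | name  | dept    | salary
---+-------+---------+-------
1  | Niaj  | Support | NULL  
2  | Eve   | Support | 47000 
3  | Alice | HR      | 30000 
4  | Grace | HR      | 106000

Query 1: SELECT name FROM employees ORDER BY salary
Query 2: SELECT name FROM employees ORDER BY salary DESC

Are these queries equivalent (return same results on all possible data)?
No, not equivalent

Query 1 returns: [('Niaj',), ('Alice',), ('Eve',), ('Grace',)]
Query 2 returns: [('Grace',), ('Eve',), ('Alice',), ('Niaj',)]

Reason: ASC vs DESC gives opposite ordering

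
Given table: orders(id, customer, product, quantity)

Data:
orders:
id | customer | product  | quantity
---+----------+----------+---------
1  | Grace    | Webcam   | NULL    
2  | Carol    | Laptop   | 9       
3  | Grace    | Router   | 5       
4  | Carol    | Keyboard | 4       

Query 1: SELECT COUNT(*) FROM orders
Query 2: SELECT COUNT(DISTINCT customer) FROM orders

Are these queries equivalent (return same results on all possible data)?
No, not equivalent

Query 1 returns: [(4,)]
Query 2 returns: [(2,)]

Reason: COUNT(*) counts rows, COUNT(DISTINCT customer) counts unique customers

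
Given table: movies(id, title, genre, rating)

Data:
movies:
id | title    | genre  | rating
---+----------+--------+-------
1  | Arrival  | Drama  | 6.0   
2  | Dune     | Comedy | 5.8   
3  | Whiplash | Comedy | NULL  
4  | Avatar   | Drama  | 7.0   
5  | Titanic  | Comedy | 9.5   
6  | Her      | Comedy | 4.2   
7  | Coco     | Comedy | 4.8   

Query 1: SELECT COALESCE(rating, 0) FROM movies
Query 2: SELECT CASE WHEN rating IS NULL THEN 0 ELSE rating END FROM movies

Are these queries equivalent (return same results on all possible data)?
Yes, equivalent

Both queries return: [(0,), (4.2,), (4.8,), (5.8,), (6.0,), (7.0,), (9.5,)]

Reason: COALESCE vs CASE for NULL handling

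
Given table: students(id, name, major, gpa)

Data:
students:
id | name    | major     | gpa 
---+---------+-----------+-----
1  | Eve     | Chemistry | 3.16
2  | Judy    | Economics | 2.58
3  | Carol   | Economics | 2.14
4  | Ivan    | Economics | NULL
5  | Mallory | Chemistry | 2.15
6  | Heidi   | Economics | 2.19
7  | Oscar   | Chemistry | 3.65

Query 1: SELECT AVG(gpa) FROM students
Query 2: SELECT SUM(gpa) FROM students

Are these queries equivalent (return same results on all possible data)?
No, not equivalent

Query 1 returns: [(2.645,)]
Query 2 returns: [(15.870000000000001,)]

Reason: AVG vs SUM give different aggregate values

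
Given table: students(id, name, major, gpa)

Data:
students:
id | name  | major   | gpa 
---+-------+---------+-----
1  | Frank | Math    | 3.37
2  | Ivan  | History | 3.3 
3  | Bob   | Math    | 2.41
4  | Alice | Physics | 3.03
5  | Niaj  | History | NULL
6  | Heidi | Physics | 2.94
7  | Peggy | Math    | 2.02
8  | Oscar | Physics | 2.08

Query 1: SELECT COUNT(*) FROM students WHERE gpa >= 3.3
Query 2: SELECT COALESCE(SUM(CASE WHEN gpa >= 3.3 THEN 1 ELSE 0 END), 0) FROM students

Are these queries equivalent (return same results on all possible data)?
Yes, equivalent

Both queries return: [(2,)]

Reason: COUNT with WHERE vs conditional SUM (COALESCE handles empty-table NULL)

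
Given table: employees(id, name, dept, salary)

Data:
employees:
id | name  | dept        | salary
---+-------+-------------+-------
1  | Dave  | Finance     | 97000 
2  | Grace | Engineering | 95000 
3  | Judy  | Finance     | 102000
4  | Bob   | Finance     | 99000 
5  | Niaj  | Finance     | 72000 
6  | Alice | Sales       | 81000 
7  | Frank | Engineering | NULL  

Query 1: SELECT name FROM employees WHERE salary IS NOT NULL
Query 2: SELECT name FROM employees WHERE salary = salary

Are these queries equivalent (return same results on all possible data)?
Yes, equivalent

Both queries return: [('Alice',), ('Bob',), ('Dave',), ('Grace',), ('Judy',), ('Niaj',)]

Reason: IS NOT NULL vs self-equality (both exclude NULLs)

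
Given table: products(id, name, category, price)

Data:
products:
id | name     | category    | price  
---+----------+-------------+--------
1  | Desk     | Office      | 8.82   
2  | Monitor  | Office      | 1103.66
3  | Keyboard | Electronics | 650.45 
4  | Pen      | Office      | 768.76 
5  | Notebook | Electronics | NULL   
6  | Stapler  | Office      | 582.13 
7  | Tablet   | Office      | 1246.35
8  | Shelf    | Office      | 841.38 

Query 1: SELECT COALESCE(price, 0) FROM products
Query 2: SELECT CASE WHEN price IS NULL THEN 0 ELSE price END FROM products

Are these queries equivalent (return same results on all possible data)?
Yes, equivalent

Both queries return: [(0,), (8.82,), (582.13,), (650.45,), (768.76,), (841.38,), (1103.66,), (1246.35,)]

Reason: COALESCE vs CASE for NULL handling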